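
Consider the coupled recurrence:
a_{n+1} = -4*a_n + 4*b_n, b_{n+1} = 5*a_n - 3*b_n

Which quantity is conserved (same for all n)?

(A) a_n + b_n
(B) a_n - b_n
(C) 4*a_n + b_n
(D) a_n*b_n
A

Replace a_n by a_{n+1} = -4*a_n + 4*b_n and b_n by b_{n+1} = 5*a_n - 3*b_n in each option and simplify:
(A) a_n + b_n  ->  (-4*a_n + 4*b_n) + (5*a_n - 3*b_n) = a_n + b_n   [conserved]
(B) a_n - b_n  ->  (-4*a_n + 4*b_n) - (5*a_n - 3*b_n) = -9*a_n + 7*b_n   [not conserved]
(C) 4*a_n + b_n  ->  4*(-4*a_n + 4*b_n) + (5*a_n - 3*b_n) = -11*a_n + 13*b_n   [not conserved]
(D) a_n*b_n  ->  (-4*a_n + 4*b_n)*(5*a_n - 3*b_n) = -20*a_n^2 + 32*a_n*b_n - 12*b_n^2   [not conserved]

Only (A) a_n + b_n returns to itself after one step, so it is the conserved quantity.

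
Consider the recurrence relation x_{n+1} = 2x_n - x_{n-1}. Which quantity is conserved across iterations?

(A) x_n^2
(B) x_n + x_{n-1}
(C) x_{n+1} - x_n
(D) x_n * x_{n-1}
C

For the recurrence x_{n+1} = 2x_n - x_{n-1}:

If x_{n+1} = 2x_n - x_{n-1}, then:
x_{n+1} - x_n = x_n - x_{n-1}
The first difference is constant throughout the sequence.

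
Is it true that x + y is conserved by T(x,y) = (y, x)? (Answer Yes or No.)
Yes

Substitute T(x,y) = (y, x) into the expression and compare with the original.

Original: x + y
After applying T: (y) + (x) = x + y

This is identical to the original x + y, so the expression is invariant.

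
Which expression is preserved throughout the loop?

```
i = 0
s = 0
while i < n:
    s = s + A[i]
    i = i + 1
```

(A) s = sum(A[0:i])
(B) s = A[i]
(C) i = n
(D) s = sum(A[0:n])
A

A loop invariant must hold before the first iteration and be re-established by every execution of the body.

(A) s = sum(A[0:i]): Initially i = 0 and s = 0 = sum of the empty slice A[0:0]. If s = sum(A[0:i]) holds at the top of an iteration, the body sets s to sum(A[0:i]) + A[i] = sum(A[0:i+1]) and then i to i+1, so s = sum(A[0:i]) holds again. At exit i = n, giving s = sum(A[0:n]).

The other options fail:
(B) s = A[i]: after the first iteration s = A[0] but i = 1, so s = A[i] compares s with the wrong element (and fails in general).
(C) i = n: false initially (i = 0); it is the exit condition, not an invariant.
(D) s = sum(A[0:n]): false before the loop (s = 0, not the full sum) -- it only becomes true at exit.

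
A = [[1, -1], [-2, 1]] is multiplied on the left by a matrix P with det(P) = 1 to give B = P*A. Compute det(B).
-1

By the multiplicative property of determinants, det(B) = det(P*A) = det(P) * det(A) = det(A),
so the determinant is invariant under multiplication by any determinant-1 matrix; we just need det(A).

det(A) = (1)(1) - (-1)(-2) = 1 - 2 = -1

Therefore det(B) = 1 * (-1) = -1.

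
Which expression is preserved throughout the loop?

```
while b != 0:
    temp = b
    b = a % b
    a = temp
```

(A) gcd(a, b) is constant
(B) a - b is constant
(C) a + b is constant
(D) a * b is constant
A

A loop invariant must hold before the first iteration and be re-established by every execution of the body.

(A) gcd(a, b) is constant: One iteration replaces (a, b) by (b, a mod b). Since a mod b = a - q*b for an integer q, any common divisor of a and b divides b and a mod b, and conversely; hence gcd(b, a mod b) = gcd(a, b). For instance (14, 5) -> (5, 4) keeps gcd = 1. At exit b = 0 and a = gcd of the original inputs.

The other options fail:
(B) a - b is constant: e.g. (a, b) = (14, 5) -> (5, 4): the difference goes from 9 to 1.
(C) a + b is constant: e.g. (a, b) = (14, 5) -> (5, 4): the sum goes from 19 to 9.
(D) a * b is constant: e.g. (a, b) = (14, 5) -> (5, 4): the product goes from 70 to 20.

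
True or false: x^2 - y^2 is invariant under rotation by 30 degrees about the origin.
False

Applying rotation by 30 degrees: x' = x*cos(30 degrees) - y*sin(30 degrees) = sqrt(3)x/2 - y/2, y' = x*sin(30 degrees) + y*cos(30 degrees) = x/2 + sqrt(3)y/2

Substituting into x^2 - y^2:
(sqrt(3)x/2 - y/2)^2 - (x/2 + sqrt(3)y/2)^2
= x^2/2 - sqrt(3)xy - y^2/2

This differs from the original expression x^2 - y^2, so it is NOT invariant.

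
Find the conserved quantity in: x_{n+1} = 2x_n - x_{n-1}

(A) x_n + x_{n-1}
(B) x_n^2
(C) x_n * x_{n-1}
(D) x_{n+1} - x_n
D

For the recurrence x_{n+1} = 2x_n - x_{n-1}:

If x_{n+1} = 2x_n - x_{n-1}, then:
x_{n+1} - x_n = x_n - x_{n-1}
The first difference is constant throughout the sequence.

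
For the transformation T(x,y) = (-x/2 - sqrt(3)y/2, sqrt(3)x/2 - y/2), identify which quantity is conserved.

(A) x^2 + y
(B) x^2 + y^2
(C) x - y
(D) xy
B

An expression E(x,y) is invariant under T if E(T(x,y)) = E(x,y). Here T(x,y) = (-x/2 - sqrt(3)y/2, sqrt(3)x/2 - y/2).
Substitute the transformed coordinates into each option and compare with the original:
(A) x^2 + y  ->  (-x/2 - sqrt(3)y/2)^2 + (sqrt(3)x/2 - y/2) = x^2/4 + sqrt(3)xy/2 + sqrt(3)x/2 + 3y^2/4 - y/2   [differs from x^2 + y: not invariant]
(B) x^2 + y^2  ->  (-x/2 - sqrt(3)y/2)^2 + (sqrt(3)x/2 - y/2)^2 = x^2 + y^2   [equals x^2 + y^2: invariant]
(C) x - y  ->  (-x/2 - sqrt(3)y/2) - (sqrt(3)x/2 - y/2) = -sqrt(3)x/2 - x/2 - sqrt(3)y/2 + y/2   [differs from x - y: not invariant]
(D) xy  ->  (-x/2 - sqrt(3)y/2)(sqrt(3)x/2 - y/2) = -sqrt(3)x^2/4 - xy/2 + sqrt(3)y^2/4   [differs from xy: not invariant]

Only option (B), x^2 + y^2, is unchanged by the transformation.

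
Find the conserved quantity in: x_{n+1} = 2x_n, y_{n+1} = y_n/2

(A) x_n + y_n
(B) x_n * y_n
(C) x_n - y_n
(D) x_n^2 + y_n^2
B

For the recurrence x_{n+1} = 2x_n, y_{n+1} = y_n/2:

x_{n+1} * y_{n+1} = (2x_n) * (y_n/2) = x_n * y_n
The product is conserved.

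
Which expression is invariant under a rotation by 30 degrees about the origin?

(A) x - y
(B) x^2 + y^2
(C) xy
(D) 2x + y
B

A rotation by 30 degrees sends (x, y) to (sqrt(3)x/2 - y/2, x/2 + sqrt(3)y/2).
Substitute the transformed coordinates into each option and compare with the original:
(A) x - y  ->  (sqrt(3)x/2 - y/2) - (x/2 + sqrt(3)y/2) = -x/2 + sqrt(3)x/2 - sqrt(3)y/2 - y/2   [differs from x - y: not invariant]
(B) x^2 + y^2  ->  (sqrt(3)x/2 - y/2)^2 + (x/2 + sqrt(3)y/2)^2 = x^2 + y^2   [equals x^2 + y^2: invariant]
(C) xy  ->  (sqrt(3)x/2 - y/2)(x/2 + sqrt(3)y/2) = sqrt(3)x^2/4 + xy/2 - sqrt(3)y^2/4   [differs from xy: not invariant]
(D) 2x + y  ->  2(sqrt(3)x/2 - y/2) + (x/2 + sqrt(3)y/2) = x/2 + sqrt(3)x - y + sqrt(3)y/2   [differs from 2x + y: not invariant]

Only option (B), x^2 + y^2, is unchanged by the transformation.
Geometrically, x^2 + y^2 is the squared distance from the origin, which every rotation about the origin preserves.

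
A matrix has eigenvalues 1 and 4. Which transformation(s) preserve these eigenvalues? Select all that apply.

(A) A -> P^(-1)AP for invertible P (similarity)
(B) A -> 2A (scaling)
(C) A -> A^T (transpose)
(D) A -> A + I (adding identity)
A and C

Eigenvalues are preserved by:
1. Similarity transformations: A -> P^(-1)AP (same characteristic polynomial)
2. Transpose: A^T has the same eigenvalues as A

Eigenvalues are NOT preserved by:
- Adding identity: eigenvalues become 1+1, 4+1
- Scaling: eigenvalues become 2, 8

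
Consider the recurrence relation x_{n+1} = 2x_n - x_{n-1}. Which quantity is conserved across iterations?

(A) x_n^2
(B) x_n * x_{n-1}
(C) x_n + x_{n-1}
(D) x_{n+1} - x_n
D

For the recurrence x_{n+1} = 2x_n - x_{n-1}:

If x_{n+1} = 2x_n - x_{n-1}, then:
x_{n+1} - x_n = x_n - x_{n-1}
The first difference is constant throughout the sequence.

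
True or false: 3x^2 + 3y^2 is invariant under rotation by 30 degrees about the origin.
True

Applying rotation by 30 degrees: x' = x*cos(30 degrees) - y*sin(30 degrees) = sqrt(3)x/2 - y/2, y' = x*sin(30 degrees) + y*cos(30 degrees) = x/2 + sqrt(3)y/2

Substituting into 3x^2 + 3y^2:
3(sqrt(3)x/2 - y/2)^2 + 3(x/2 + sqrt(3)y/2)^2
= 3x^2 + 3y^2

This equals the original expression 3x^2 + 3y^2, so it IS invariant.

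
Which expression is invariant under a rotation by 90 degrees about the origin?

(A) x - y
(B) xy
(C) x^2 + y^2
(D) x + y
C

A rotation by 90 degrees sends (x, y) to (-y, x).
Substitute the transformed coordinates into each option and compare with the original:
(A) x - y  ->  (-y) - (x) = -x - y   [differs from x - y: not invariant]
(B) xy  ->  (-y)(x) = -xy   [differs from xy: not invariant]
(C) x^2 + y^2  ->  (-y)^2 + (x)^2 = x^2 + y^2   [equals x^2 + y^2: invariant]
(D) x + y  ->  (-y) + (x) = x - y   [differs from x + y: not invariant]

Only option (C), x^2 + y^2, is unchanged by the transformation.
Geometrically, x^2 + y^2 is the squared distance from the origin, which every rotation about the origin preserves.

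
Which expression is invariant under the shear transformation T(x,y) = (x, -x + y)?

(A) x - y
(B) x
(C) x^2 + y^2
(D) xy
B

Under the shear T(x,y) = (x, -x + y):
Substitute the transformed coordinates into each option and compare with the original:
(A) x - y  ->  (x) - (-x + y) = 2x - y   [differs from x - y: not invariant]
(B) x  ->  (x) = x   [equals x: invariant]
(C) x^2 + y^2  ->  (x)^2 + (-x + y)^2 = 2x^2 - 2xy + y^2   [differs from x^2 + y^2: not invariant]
(D) xy  ->  (x)(-x + y) = -x^2 + xy   [differs from xy: not invariant]

Only option (B), x, is unchanged by the transformation.
A vertical shear moves points parallel to the y-axis, so the x-coordinate (and any function of x alone) is unchanged.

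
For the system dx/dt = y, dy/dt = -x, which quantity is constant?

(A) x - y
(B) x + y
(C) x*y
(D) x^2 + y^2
D

A first integral I satisfies dI/dt = 0 along every solution. Differentiate each option and use the equation of motion:
(A) d/dt[x - y] = y - (-x) = x + y, not identically 0
(B) d/dt[x + y] = y + (-x) = y - x, not identically 0
(C) d/dt[x*y] = (dx/dt)y + x(dy/dt) = y^2 - x^2, not identically 0
(D) d/dt[x^2 + y^2] = 2x*dx/dt + 2y*dy/dt = 2x*y + 2y*(-x) = 0

Only (D) has zero time-derivative. So x^2 + y^2 (the squared radius; trajectories are circles) is the conserved quantity.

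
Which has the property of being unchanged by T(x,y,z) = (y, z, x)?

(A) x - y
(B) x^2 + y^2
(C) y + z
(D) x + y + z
D

Apply T(x,y,z) = (y, z, x) to each option, i.e. replace (x, y, z) by the transformed coordinates.
Substitute the transformed coordinates into each option and compare with the original:
(A) x - y  ->  (y) - (z) = y - z   [differs from x - y: not invariant]
(B) x^2 + y^2  ->  (y)^2 + (z)^2 = y^2 + z^2   [differs from x^2 + y^2: not invariant]
(C) y + z  ->  (z) + (x) = x + z   [differs from y + z: not invariant]
(D) x + y + z  ->  (y) + (z) + (x) = x + y + z   [equals x + y + z: invariant]

Only option (D), x + y + z, is unchanged by the transformation.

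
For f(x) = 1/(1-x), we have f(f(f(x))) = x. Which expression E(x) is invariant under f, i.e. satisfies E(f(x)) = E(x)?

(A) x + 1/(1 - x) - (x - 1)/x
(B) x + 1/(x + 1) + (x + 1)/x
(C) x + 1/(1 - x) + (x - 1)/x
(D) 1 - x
C

Replace x by f(x) = 1/(1 - x) in each option and simplify. As a quick numerical cross-check, also compare E(5) with E(f(5)) = E(-1/4).

(A) x + 1/(1 - x) - (x - 1)/x  ->  (1/(1 - x)) + 1/(1 - (1/(1 - x))) - ((1/(1 - x)) - 1)/(1/(1 - x)) = (x^2(1 - x) - x + (x - 1)^2)/(x(x - 1)); check: E(5) = 79/20 but E(-1/4) = -89/20.   [not invariant]
(B) x + 1/(x + 1) + (x + 1)/x  ->  (1/(1 - x)) + 1/((1/(1 - x)) + 1) + ((1/(1 - x)) + 1)/(1/(1 - x)) = (-x^3 + 6x^2 - 11x + 7)/(x^2 - 3x + 2); check: E(5) = 191/30 but E(-1/4) = -23/12.   [not invariant]
(C) x + 1/(1 - x) + (x - 1)/x  ->  (1/(1 - x)) + 1/(1 - (1/(1 - x))) + ((1/(1 - x)) - 1)/(1/(1 - x)), which simplifies back to x + 1/(1 - x) + (x - 1)/x; check: E(5) = 111/20, E(-1/4) = 111/20.   [invariant]
(D) 1 - x  ->  1 - (1/(1 - x)) = x/(x - 1); check: E(5) = -4 but E(-1/4) = 5/4.   [not invariant]

Only (C) is unchanged. Indeed f(f(x)) = 1/(1 - 1/(1-x)) = (1-x)/(-x) = (x-1)/x, so E(x) = x + f(x) + f(f(x)) is the sum over the whole 3-cycle; applying f just permutes the three terms cyclically (x -> f(x) -> f(f(x)) -> x), leaving the sum unchanged.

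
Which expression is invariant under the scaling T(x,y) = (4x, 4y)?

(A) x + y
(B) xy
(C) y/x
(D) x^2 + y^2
C

Under the uniform scaling T(x,y) = (4x, 4y):
Substitute the transformed coordinates into each option and compare with the original:
(A) x + y  ->  (4x) + (4y) = 4x + 4y   [differs from x + y: not invariant]
(B) xy  ->  (4x)(4y) = 16xy   [differs from xy: not invariant]
(C) y/x  ->  (4y)/(4x) = y/x   [equals y/x: invariant]
(D) x^2 + y^2  ->  (4x)^2 + (4y)^2 = 16x^2 + 16y^2   [differs from x^2 + y^2: not invariant]

Only option (C), y/x, is unchanged by the transformation.
The common factor 4 cancels in a ratio of coordinates, while sums, products and sums of squares pick up factors of 4 or 16.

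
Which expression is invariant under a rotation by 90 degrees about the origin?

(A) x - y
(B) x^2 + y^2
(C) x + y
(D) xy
B

A rotation by 90 degrees sends (x, y) to (-y, x).
Substitute the transformed coordinates into each option and compare with the original:
(A) x - y  ->  (-y) - (x) = -x - y   [differs from x - y: not invariant]
(B) x^2 + y^2  ->  (-y)^2 + (x)^2 = x^2 + y^2   [equals x^2 + y^2: invariant]
(C) x + y  ->  (-y) + (x) = x - y   [differs from x + y: not invariant]
(D) xy  ->  (-y)(x) = -xy   [differs from xy: not invariant]

Only option (B), x^2 + y^2, is unchanged by the transformation.
Geometrically, x^2 + y^2 is the squared distance from the origin, which every rotation about the origin preserves.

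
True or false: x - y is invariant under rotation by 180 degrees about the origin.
False

Applying rotation by 180 degrees: x' = x*cos(180 degrees) - y*sin(180 degrees) = -x, y' = x*sin(180 degrees) + y*cos(180 degrees) = -y

Substituting into x - y:
(-x) - (-y)
= -x + y

This differs from the original expression x - y, so it is NOT invariant.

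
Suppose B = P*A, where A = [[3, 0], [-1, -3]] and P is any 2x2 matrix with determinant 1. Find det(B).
-9

By the multiplicative property of determinants, det(B) = det(P*A) = det(P) * det(A) = det(A),
so the determinant is invariant under multiplication by any determinant-1 matrix; we just need det(A).

det(A) = (3)(-3) - (0)(-1) = -9 - 0 = -9

Therefore det(B) = 1 * (-9) = -9.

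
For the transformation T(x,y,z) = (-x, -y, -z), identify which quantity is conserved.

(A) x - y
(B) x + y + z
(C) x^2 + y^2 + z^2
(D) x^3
C

Apply T(x,y,z) = (-x, -y, -z) to each option, i.e. replace (x, y, z) by the transformed coordinates.
Substitute the transformed coordinates into each option and compare with the original:
(A) x - y  ->  (-x) - (-y) = -x + y   [differs from x - y: not invariant]
(B) x + y + z  ->  (-x) + (-y) + (-z) = -x - y - z   [differs from x + y + z: not invariant]
(C) x^2 + y^2 + z^2  ->  (-x)^2 + (-y)^2 + (-z)^2 = x^2 + y^2 + z^2   [equals x^2 + y^2 + z^2: invariant]
(D) x^3  ->  (-x)^3 = -x^3   [differs from x^3: not invariant]

Only option (C), x^2 + y^2 + z^2, is unchanged by the transformation.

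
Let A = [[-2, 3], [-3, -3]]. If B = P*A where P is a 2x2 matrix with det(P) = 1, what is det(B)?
15

By the multiplicative property of determinants, det(B) = det(P*A) = det(P) * det(A) = det(A),
so the determinant is invariant under multiplication by any determinant-1 matrix; we just need det(A).

det(A) = (-2)(-3) - (3)(-3) = 6 - (-9) = 15

Therefore det(B) = 1 * 15 = 15.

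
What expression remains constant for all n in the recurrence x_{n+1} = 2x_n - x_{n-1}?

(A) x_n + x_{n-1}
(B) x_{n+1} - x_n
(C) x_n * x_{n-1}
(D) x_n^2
B

For the recurrence x_{n+1} = 2x_n - x_{n-1}:

If x_{n+1} = 2x_n - x_{n-1}, then:
x_{n+1} - x_n = x_n - x_{n-1}
The first difference is constant throughout the sequence.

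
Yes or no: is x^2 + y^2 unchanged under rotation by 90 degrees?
Yes

Applying rotation by 90 degrees: x' = x*cos(90 degrees) - y*sin(90 degrees) = -y, y' = x*sin(90 degrees) + y*cos(90 degrees) = x

Substituting into x^2 + y^2:
(-y)^2 + (x)^2
= x^2 + y^2

This equals the original expression x^2 + y^2, so it IS invariant.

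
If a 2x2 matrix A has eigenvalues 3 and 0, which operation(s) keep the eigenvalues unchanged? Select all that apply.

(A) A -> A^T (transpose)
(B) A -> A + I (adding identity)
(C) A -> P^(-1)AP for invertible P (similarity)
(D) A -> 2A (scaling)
A and C

Eigenvalues are preserved by:
1. Similarity transformations: A -> P^(-1)AP (same characteristic polynomial)
2. Transpose: A^T has the same eigenvalues as A

Eigenvalues are NOT preserved by:
- Adding identity: eigenvalues become 3+1, 0+1
- Scaling: eigenvalues become 6, 0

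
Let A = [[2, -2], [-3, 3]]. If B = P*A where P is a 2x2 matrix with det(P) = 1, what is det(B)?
0

By the multiplicative property of determinants, det(B) = det(P*A) = det(P) * det(A) = det(A),
so the determinant is invariant under multiplication by any determinant-1 matrix; we just need det(A).

det(A) = (2)(3) - (-2)(-3) = 6 - 6 = 0

Therefore det(B) = 1 * 0 = 0.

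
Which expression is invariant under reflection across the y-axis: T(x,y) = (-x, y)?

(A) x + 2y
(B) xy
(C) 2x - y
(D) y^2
D

The map is reflection across the y-axis: T(x,y) = (-x, y).
Substitute the transformed coordinates into each option and compare with the original:
(A) x + 2y  ->  (-x) + 2(y) = -x + 2y   [differs from x + 2y: not invariant]
(B) xy  ->  (-x)(y) = -xy   [differs from xy: not invariant]
(C) 2x - y  ->  2(-x) - (y) = -2x - y   [differs from 2x - y: not invariant]
(D) y^2  ->  (y)^2 = y^2   [equals y^2: invariant]

Only option (D), y^2, is unchanged by the transformation.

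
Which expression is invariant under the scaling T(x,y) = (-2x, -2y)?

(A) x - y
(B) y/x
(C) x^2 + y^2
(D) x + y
B

Under the uniform scaling T(x,y) = (-2x, -2y):
Substitute the transformed coordinates into each option and compare with the original:
(A) x - y  ->  (-2x) - (-2y) = -2x + 2y   [differs from x - y: not invariant]
(B) y/x  ->  (-2y)/(-2x) = y/x   [equals y/x: invariant]
(C) x^2 + y^2  ->  (-2x)^2 + (-2y)^2 = 4x^2 + 4y^2   [differs from x^2 + y^2: not invariant]
(D) x + y  ->  (-2x) + (-2y) = -2x - 2y   [differs from x + y: not invariant]

Only option (B), y/x, is unchanged by the transformation.
The common factor -2 cancels in a ratio of coordinates, while sums, products and sums of squares pick up factors of -2 or 4.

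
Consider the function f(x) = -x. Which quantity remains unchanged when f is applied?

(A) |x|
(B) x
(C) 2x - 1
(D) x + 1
A

For f(x) = -x:
Applying f replaces x by -x. Since |-x| = |x|, the absolute value is unchanged by f, whereas x -> -x, 2x - 1 -> -2x - 1 and x + 1 -> -x + 1 all change.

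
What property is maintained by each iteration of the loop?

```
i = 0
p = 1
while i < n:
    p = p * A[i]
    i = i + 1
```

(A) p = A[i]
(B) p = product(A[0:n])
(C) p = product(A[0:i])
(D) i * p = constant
C

A loop invariant must hold before the first iteration and be re-established by every execution of the body.

(C) p = product(A[0:i]): Initially i = 0 and p = 1 = product of the empty slice A[0:0]. If p = product(A[0:i]) holds at the top of an iteration, the body sets p to product(A[0:i]) * A[i] = product(A[0:i+1]) and then i to i+1, so the property is restored. At exit i = n, giving p = product(A[0:n]).

The other options fail:
(A) p = A[i]: after the first iteration p = A[0] but i = 1; in general p is a product of several elements, not a single one.
(B) p = product(A[0:n]): false before the loop (p = 1, not the full product) -- it only becomes true at exit.
(D) i * p = constant: initially i * p = 0, but after one iteration it is 1 * A[0], which is nonzero in general.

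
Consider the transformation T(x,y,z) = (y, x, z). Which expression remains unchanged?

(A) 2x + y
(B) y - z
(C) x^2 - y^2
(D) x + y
D

Apply T(x,y,z) = (y, x, z) to each option, i.e. replace (x, y, z) by the transformed coordinates.
Substitute the transformed coordinates into each option and compare with the original:
(A) 2x + y  ->  2(y) + (x) = x + 2y   [differs from 2x + y: not invariant]
(B) y - z  ->  (x) - (z) = x - z   [differs from y - z: not invariant]
(C) x^2 - y^2  ->  (y)^2 - (x)^2 = -x^2 + y^2   [differs from x^2 - y^2: not invariant]
(D) x + y  ->  (y) + (x) = x + y   [equals x + y: invariant]

Only option (D), x + y, is unchanged by the transformation.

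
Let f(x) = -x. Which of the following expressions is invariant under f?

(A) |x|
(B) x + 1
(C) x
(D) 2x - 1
A

For f(x) = -x:
Applying f replaces x by -x. Since |-x| = |x|, the absolute value is unchanged by f, whereas x -> -x, 2x - 1 -> -2x - 1 and x + 1 -> -x + 1 all change.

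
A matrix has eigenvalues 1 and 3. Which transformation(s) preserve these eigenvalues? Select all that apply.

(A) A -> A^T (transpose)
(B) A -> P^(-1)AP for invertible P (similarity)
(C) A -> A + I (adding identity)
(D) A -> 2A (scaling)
A and B

Eigenvalues are preserved by:
1. Similarity transformations: A -> P^(-1)AP (same characteristic polynomial)
2. Transpose: A^T has the same eigenvalues as A

Eigenvalues are NOT preserved by:
- Adding identity: eigenvalues become 1+1, 3+1
- Scaling: eigenvalues become 2, 6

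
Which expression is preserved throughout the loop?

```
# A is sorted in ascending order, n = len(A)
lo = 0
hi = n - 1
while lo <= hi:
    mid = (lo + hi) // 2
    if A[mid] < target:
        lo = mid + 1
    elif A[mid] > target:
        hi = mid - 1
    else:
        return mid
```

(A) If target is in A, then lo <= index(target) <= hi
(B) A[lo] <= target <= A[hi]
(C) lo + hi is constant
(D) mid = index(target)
A

A loop invariant must hold before the first iteration and be re-established by every execution of the body.

(A) If target is in A, then lo <= index(target) <= hi: Before the loop [lo, hi] = [0, n-1] covers every index. When A[mid] < target, sortedness puts target strictly to the right of mid, so setting lo = mid + 1 keeps index(target) in [lo, hi]; symmetrically for hi = mid - 1. Hence 'if target is in A then lo <= index(target) <= hi' holds after every iteration, and when lo > hi it proves target is absent.

The other options fail:
(B) A[lo] <= target <= A[hi]: fails when target is not in A (e.g. target < A[0] already violates it before the loop), so it is not maintained in general.
(C) lo + hi is constant: each iteration moves exactly one of lo, hi, so lo + hi changes (e.g. 0 + (n-1) becomes (mid+1) + (n-1)).
(D) mid = index(target): mid is just the current probe; it equals index(target) only on the iteration that returns.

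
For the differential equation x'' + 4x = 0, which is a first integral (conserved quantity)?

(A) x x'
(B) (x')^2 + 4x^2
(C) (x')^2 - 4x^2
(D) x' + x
B

A first integral I satisfies dI/dt = 0 along every solution. Differentiate each option and use the equation of motion:
(A) d/dt[x x'] = (x')^2 + x x'' = (x')^2 - 4x^2, not identically 0
(B) d/dt[(x')^2 + 4x^2] = 2x'x'' + 8x x' = 2x'(-4x) + 8x x' = 0
(C) d/dt[(x')^2 - 4x^2] = 2x'x'' - 8x x' = -16x x', not identically 0
(D) d/dt[x' + x] = x'' + x' = -4x + x', not identically 0

Only (B) has zero time-derivative. So the energy-like quantity (x')^2 + 4x^2 is the first integral.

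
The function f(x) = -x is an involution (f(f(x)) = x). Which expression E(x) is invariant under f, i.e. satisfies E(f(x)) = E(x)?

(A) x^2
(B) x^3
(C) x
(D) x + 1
A

Replace x by f(x) = -x in each option and simplify. As a quick numerical cross-check, also compare E(5) with E(f(5)) = E(-5).

(A) x^2  ->  (-x)^2, which simplifies back to x^2; check: E(5) = 25, E(-5) = 25.   [invariant]
(B) x^3  ->  (-x)^3 = -x^3; check: E(5) = 125 but E(-5) = -125.   [not invariant]
(C) x  ->  (-x) = -x; check: E(5) = 5 but E(-5) = -5.   [not invariant]
(D) x + 1  ->  (-x) + 1 = 1 - x; check: E(5) = 6 but E(-5) = -4.   [not invariant]

Only (A) is unchanged. E is symmetric under swapping x with f(x) = -x, which is exactly what an involution does.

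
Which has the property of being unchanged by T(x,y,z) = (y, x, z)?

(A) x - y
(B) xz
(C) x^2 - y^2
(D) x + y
D

Apply T(x,y,z) = (y, x, z) to each option, i.e. replace (x, y, z) by the transformed coordinates.
Substitute the transformed coordinates into each option and compare with the original:
(A) x - y  ->  (y) - (x) = -x + y   [differs from x - y: not invariant]
(B) xz  ->  (y)(z) = yz   [differs from xz: not invariant]
(C) x^2 - y^2  ->  (y)^2 - (x)^2 = -x^2 + y^2   [differs from x^2 - y^2: not invariant]
(D) x + y  ->  (y) + (x) = x + y   [equals x + y: invariant]

Only option (D), x + y, is unchanged by the transformation.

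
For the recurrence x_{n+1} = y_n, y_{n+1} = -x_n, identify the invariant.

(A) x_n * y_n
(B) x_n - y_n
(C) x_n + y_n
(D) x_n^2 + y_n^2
D

For the recurrence x_{n+1} = y_n, y_{n+1} = -x_n:

x_{n+1}^2 + y_{n+1}^2 = y_n^2 + (-x_n)^2 = x_n^2 + y_n^2
The sum of squares is conserved (like energy in a harmonic oscillator).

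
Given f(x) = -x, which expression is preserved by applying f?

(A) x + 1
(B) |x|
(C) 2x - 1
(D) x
B

For f(x) = -x:
Applying f replaces x by -x. Since |-x| = |x|, the absolute value is unchanged by f, whereas x -> -x, 2x - 1 -> -2x - 1 and x + 1 -> -x + 1 all change.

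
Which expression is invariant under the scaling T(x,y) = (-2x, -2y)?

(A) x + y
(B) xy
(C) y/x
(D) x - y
C

Under the uniform scaling T(x,y) = (-2x, -2y):
Substitute the transformed coordinates into each option and compare with the original:
(A) x + y  ->  (-2x) + (-2y) = -2x - 2y   [differs from x + y: not invariant]
(B) xy  ->  (-2x)(-2y) = 4xy   [differs from xy: not invariant]
(C) y/x  ->  (-2y)/(-2x) = y/x   [equals y/x: invariant]
(D) x - y  ->  (-2x) - (-2y) = -2x + 2y   [differs from x - y: not invariant]

Only option (C), y/x, is unchanged by the transformation.
The common factor -2 cancels in a ratio of coordinates, while sums, products and sums of squares pick up factors of -2 or 4.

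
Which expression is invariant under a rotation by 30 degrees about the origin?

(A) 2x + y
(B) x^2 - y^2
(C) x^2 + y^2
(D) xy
C

A rotation by 30 degrees sends (x, y) to (sqrt(3)x/2 - y/2, x/2 + sqrt(3)y/2).
Substitute the transformed coordinates into each option and compare with the original:
(A) 2x + y  ->  2(sqrt(3)x/2 - y/2) + (x/2 + sqrt(3)y/2) = x/2 + sqrt(3)x - y + sqrt(3)y/2   [differs from 2x + y: not invariant]
(B) x^2 - y^2  ->  (sqrt(3)x/2 - y/2)^2 - (x/2 + sqrt(3)y/2)^2 = x^2/2 - sqrt(3)xy - y^2/2   [differs from x^2 - y^2: not invariant]
(C) x^2 + y^2  ->  (sqrt(3)x/2 - y/2)^2 + (x/2 + sqrt(3)y/2)^2 = x^2 + y^2   [equals x^2 + y^2: invariant]
(D) xy  ->  (sqrt(3)x/2 - y/2)(x/2 + sqrt(3)y/2) = sqrt(3)x^2/4 + xy/2 - sqrt(3)y^2/4   [differs from xy: not invariant]

Only option (C), x^2 + y^2, is unchanged by the transformation.
Geometrically, x^2 + y^2 is the squared distance from the origin, which every rotation about the origin preserves.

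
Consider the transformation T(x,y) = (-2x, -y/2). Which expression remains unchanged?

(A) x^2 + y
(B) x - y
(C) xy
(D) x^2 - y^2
C

An expression E(x,y) is invariant under T if E(T(x,y)) = E(x,y). Here T(x,y) = (-2x, -y/2).
Substitute the transformed coordinates into each option and compare with the original:
(A) x^2 + y  ->  (-2x)^2 + (-y/2) = 4x^2 - y/2   [differs from x^2 + y: not invariant]
(B) x - y  ->  (-2x) - (-y/2) = -2x + y/2   [differs from x - y: not invariant]
(C) xy  ->  (-2x)(-y/2) = xy   [equals xy: invariant]
(D) x^2 - y^2  ->  (-2x)^2 - (-y/2)^2 = 4x^2 - y^2/4   [differs from x^2 - y^2: not invariant]

Only option (C), xy, is unchanged by the transformation.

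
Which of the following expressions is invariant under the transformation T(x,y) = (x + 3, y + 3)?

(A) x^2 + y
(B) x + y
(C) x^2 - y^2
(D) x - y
D

An expression E(x,y) is invariant under T if E(T(x,y)) = E(x,y). Here T(x,y) = (x + 3, y + 3).
Substitute the transformed coordinates into each option and compare with the original:
(A) x^2 + y  ->  (x + 3)^2 + (y + 3) = x^2 + 6x + y + 12   [differs from x^2 + y: not invariant]
(B) x + y  ->  (x + 3) + (y + 3) = x + y + 6   [differs from x + y: not invariant]
(C) x^2 - y^2  ->  (x + 3)^2 - (y + 3)^2 = x^2 + 6x - y^2 - 6y   [differs from x^2 - y^2: not invariant]
(D) x - y  ->  (x + 3) - (y + 3) = x - y   [equals x - y: invariant]

Only option (D), x - y, is unchanged by the transformation.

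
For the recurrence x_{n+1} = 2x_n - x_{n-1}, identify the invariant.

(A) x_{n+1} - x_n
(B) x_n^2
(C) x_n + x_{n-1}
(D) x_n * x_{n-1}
A

For the recurrence x_{n+1} = 2x_n - x_{n-1}:

If x_{n+1} = 2x_n - x_{n-1}, then:
x_{n+1} - x_n = x_n - x_{n-1}
The first difference is constant throughout the sequence.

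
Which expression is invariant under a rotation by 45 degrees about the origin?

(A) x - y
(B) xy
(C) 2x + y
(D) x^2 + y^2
D

A rotation by 45 degrees sends (x, y) to (sqrt(2)x/2 - sqrt(2)y/2, sqrt(2)x/2 + sqrt(2)y/2).
Substitute the transformed coordinates into each option and compare with the original:
(A) x - y  ->  (sqrt(2)x/2 - sqrt(2)y/2) - (sqrt(2)x/2 + sqrt(2)y/2) = -sqrt(2)y   [differs from x - y: not invariant]
(B) xy  ->  (sqrt(2)x/2 - sqrt(2)y/2)(sqrt(2)x/2 + sqrt(2)y/2) = x^2/2 - y^2/2   [differs from xy: not invariant]
(C) 2x + y  ->  2(sqrt(2)x/2 - sqrt(2)y/2) + (sqrt(2)x/2 + sqrt(2)y/2) = 3sqrt(2)x/2 - sqrt(2)y/2   [differs from 2x + y: not invariant]
(D) x^2 + y^2  ->  (sqrt(2)x/2 - sqrt(2)y/2)^2 + (sqrt(2)x/2 + sqrt(2)y/2)^2 = x^2 + y^2   [equals x^2 + y^2: invariant]

Only option (D), x^2 + y^2, is unchanged by the transformation.
Geometrically, x^2 + y^2 is the squared distance from the origin, which every rotation about the origin preserves.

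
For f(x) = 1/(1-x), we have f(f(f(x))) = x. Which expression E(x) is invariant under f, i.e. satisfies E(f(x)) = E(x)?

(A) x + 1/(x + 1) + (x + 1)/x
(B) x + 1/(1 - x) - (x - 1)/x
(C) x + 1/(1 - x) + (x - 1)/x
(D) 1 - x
C

Replace x by f(x) = 1/(1 - x) in each option and simplify. As a quick numerical cross-check, also compare E(4) with E(f(4)) = E(-1/3).

(A) x + 1/(x + 1) + (x + 1)/x  ->  (1/(1 - x)) + 1/((1/(1 - x)) + 1) + ((1/(1 - x)) + 1)/(1/(1 - x)) = (-x^3 + 6x^2 - 11x + 7)/(x^2 - 3x + 2); check: E(4) = 109/20 but E(-1/3) = -5/6.   [not invariant]
(B) x + 1/(1 - x) - (x - 1)/x  ->  (1/(1 - x)) + 1/(1 - (1/(1 - x))) - ((1/(1 - x)) - 1)/(1/(1 - x)) = (x^2(1 - x) - x + (x - 1)^2)/(x(x - 1)); check: E(4) = 35/12 but E(-1/3) = -43/12.   [not invariant]
(C) x + 1/(1 - x) + (x - 1)/x  ->  (1/(1 - x)) + 1/(1 - (1/(1 - x))) + ((1/(1 - x)) - 1)/(1/(1 - x)), which simplifies back to x + 1/(1 - x) + (x - 1)/x; check: E(4) = 53/12, E(-1/3) = 53/12.   [invariant]
(D) 1 - x  ->  1 - (1/(1 - x)) = x/(x - 1); check: E(4) = -3 but E(-1/3) = 4/3.   [not invariant]

Only (C) is unchanged. Indeed f(f(x)) = 1/(1 - 1/(1-x)) = (1-x)/(-x) = (x-1)/x, so E(x) = x + f(x) + f(f(x)) is the sum over the whole 3-cycle; applying f just permutes the three terms cyclically (x -> f(x) -> f(f(x)) -> x), leaving the sum unchanged.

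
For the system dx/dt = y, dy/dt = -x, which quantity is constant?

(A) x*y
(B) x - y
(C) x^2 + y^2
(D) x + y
C

A first integral I satisfies dI/dt = 0 along every solution. Differentiate each option and use the equation of motion:
(A) d/dt[x*y] = (dx/dt)y + x(dy/dt) = y^2 - x^2, not identically 0
(B) d/dt[x - y] = y - (-x) = x + y, not identically 0
(C) d/dt[x^2 + y^2] = 2x*dx/dt + 2y*dy/dt = 2x*y + 2y*(-x) = 0
(D) d/dt[x + y] = y + (-x) = y - x, not identically 0

Only (C) has zero time-derivative. So x^2 + y^2 (the squared radius; trajectories are circles) is the conserved quantity.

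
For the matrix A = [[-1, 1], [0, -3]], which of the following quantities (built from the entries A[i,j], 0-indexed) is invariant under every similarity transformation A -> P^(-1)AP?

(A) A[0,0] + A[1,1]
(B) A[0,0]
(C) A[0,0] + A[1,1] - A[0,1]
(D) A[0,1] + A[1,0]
A

A[0,0] + A[1,1] is the trace of A. By the cyclic property of the trace, tr(P^(-1)AP) = tr(APP^(-1)) = tr(A), so it is the same for every matrix similar to A.

The other combinations are not similarity invariants. For example, take P = [[2, 1], [1, 1]] (det P = 1), so P^(-1) = [[1, -1], [-1, 2]] and
B = P^(-1)AP = [[2, 3], [-5, -6]].
Evaluating each option on A and on B:
(A) A[0,0] + A[1,1]: -4 for A, -4 for B -> unchanged
(B) A[0,0]: -1 for A, 2 for B -> changes
(C) A[0,0] + A[1,1] - A[0,1]: -5 for A, -7 for B -> changes
(D) A[0,1] + A[1,0]: 1 for A, -2 for B -> changes

Only (A) A[0,0] + A[1,1] = -4 survives (and it does so for every P, not just this one), so it is the invariant.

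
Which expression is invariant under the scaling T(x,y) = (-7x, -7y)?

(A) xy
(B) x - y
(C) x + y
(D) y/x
D

Under the uniform scaling T(x,y) = (-7x, -7y):
Substitute the transformed coordinates into each option and compare with the original:
(A) xy  ->  (-7x)(-7y) = 49xy   [differs from xy: not invariant]
(B) x - y  ->  (-7x) - (-7y) = -7x + 7y   [differs from x - y: not invariant]
(C) x + y  ->  (-7x) + (-7y) = -7x - 7y   [differs from x + y: not invariant]
(D) y/x  ->  (-7y)/(-7x) = y/x   [equals y/x: invariant]

Only option (D), y/x, is unchanged by the transformation.
The common factor -7 cancels in a ratio of coordinates, while sums, products and sums of squares pick up factors of -7 or 49.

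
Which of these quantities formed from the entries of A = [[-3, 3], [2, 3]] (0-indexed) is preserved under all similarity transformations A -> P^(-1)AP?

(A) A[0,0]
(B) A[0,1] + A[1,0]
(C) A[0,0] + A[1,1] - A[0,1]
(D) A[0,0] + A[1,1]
D

A[0,0] + A[1,1] is the trace of A. By the cyclic property of the trace, tr(P^(-1)AP) = tr(APP^(-1)) = tr(A), so it is the same for every matrix similar to A.

The other combinations are not similarity invariants. For example, take P = [[1, 1], [0, 1]] (det P = 1), so P^(-1) = [[1, -1], [0, 1]] and
B = P^(-1)AP = [[-5, -5], [2, 5]].
Evaluating each option on A and on B:
(A) A[0,0]: -3 for A, -5 for B -> changes
(B) A[0,1] + A[1,0]: 5 for A, -3 for B -> changes
(C) A[0,0] + A[1,1] - A[0,1]: -3 for A, 5 for B -> changes
(D) A[0,0] + A[1,1]: 0 for A, 0 for B -> unchanged

Only (D) A[0,0] + A[1,1] = 0 survives (and it does so for every P, not just this one), so it is the invariant.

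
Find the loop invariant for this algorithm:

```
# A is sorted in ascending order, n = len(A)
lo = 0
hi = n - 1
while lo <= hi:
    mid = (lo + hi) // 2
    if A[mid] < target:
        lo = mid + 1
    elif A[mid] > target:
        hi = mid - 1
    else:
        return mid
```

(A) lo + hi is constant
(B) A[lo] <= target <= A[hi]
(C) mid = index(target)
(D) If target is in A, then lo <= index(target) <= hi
D

A loop invariant must hold before the first iteration and be re-established by every execution of the body.

(D) If target is in A, then lo <= index(target) <= hi: Before the loop [lo, hi] = [0, n-1] covers every index. When A[mid] < target, sortedness puts target strictly to the right of mid, so setting lo = mid + 1 keeps index(target) in [lo, hi]; symmetrically for hi = mid - 1. Hence 'if target is in A then lo <= index(target) <= hi' holds after every iteration, and when lo > hi it proves target is absent.

The other options fail:
(A) lo + hi is constant: each iteration moves exactly one of lo, hi, so lo + hi changes (e.g. 0 + (n-1) becomes (mid+1) + (n-1)).
(B) A[lo] <= target <= A[hi]: fails when target is not in A (e.g. target < A[0] already violates it before the loop), so it is not maintained in general.
(C) mid = index(target): mid is just the current probe; it equals index(target) only on the iteration that returns.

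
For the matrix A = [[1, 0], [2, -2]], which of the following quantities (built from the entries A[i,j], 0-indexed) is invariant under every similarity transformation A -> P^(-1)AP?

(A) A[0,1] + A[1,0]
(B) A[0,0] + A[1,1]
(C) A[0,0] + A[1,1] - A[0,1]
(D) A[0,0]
B

A[0,0] + A[1,1] is the trace of A. By the cyclic property of the trace, tr(P^(-1)AP) = tr(APP^(-1)) = tr(A), so it is the same for every matrix similar to A.

The other combinations are not similarity invariants. For example, take P = [[2, 1], [1, 1]] (det P = 1), so P^(-1) = [[1, -1], [-1, 2]] and
B = P^(-1)AP = [[0, 1], [2, -1]].
Evaluating each option on A and on B:
(A) A[0,1] + A[1,0]: 2 for A, 3 for B -> changes
(B) A[0,0] + A[1,1]: -1 for A, -1 for B -> unchanged
(C) A[0,0] + A[1,1] - A[0,1]: -1 for A, -2 for B -> changes
(D) A[0,0]: 1 for A, 0 for B -> changes

Only (B) A[0,0] + A[1,1] = -1 survives (and it does so for every P, not just this one), so it is the invariant.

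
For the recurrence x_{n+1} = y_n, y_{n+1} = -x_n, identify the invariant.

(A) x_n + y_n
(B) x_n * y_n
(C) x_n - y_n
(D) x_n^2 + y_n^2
D

For the recurrence x_{n+1} = y_n, y_{n+1} = -x_n:

x_{n+1}^2 + y_{n+1}^2 = y_n^2 + (-x_n)^2 = x_n^2 + y_n^2
The sum of squares is conserved (like energy in a harmonic oscillator).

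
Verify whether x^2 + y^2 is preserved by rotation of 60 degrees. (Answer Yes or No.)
Yes

Applying rotation by 60 degrees: x' = x*cos(60 degrees) - y*sin(60 degrees) = x/2 - sqrt(3)y/2, y' = x*sin(60 degrees) + y*cos(60 degrees) = sqrt(3)x/2 + y/2

Substituting into x^2 + y^2:
(x/2 - sqrt(3)y/2)^2 + (sqrt(3)x/2 + y/2)^2
= x^2 + y^2

This equals the original expression x^2 + y^2, so it IS invariant.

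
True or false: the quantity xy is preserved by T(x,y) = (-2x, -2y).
False

Substitute T(x,y) = (-2x, -2y) into the expression and compare with the original.

Original: xy
After applying T: (-2x)(-2y) = 4xy

This differs from the original xy (difference: 3xy), so the expression is NOT invariant.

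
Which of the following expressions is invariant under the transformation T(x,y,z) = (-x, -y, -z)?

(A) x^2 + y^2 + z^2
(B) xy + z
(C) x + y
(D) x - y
A

Apply T(x,y,z) = (-x, -y, -z) to each option, i.e. replace (x, y, z) by the transformed coordinates.
Substitute the transformed coordinates into each option and compare with the original:
(A) x^2 + y^2 + z^2  ->  (-x)^2 + (-y)^2 + (-z)^2 = x^2 + y^2 + z^2   [equals x^2 + y^2 + z^2: invariant]
(B) xy + z  ->  (-x)(-y) + (-z) = xy - z   [differs from xy + z: not invariant]
(C) x + y  ->  (-x) + (-y) = -x - y   [differs from x + y: not invariant]
(D) x - y  ->  (-x) - (-y) = -x + y   [differs from x - y: not invariant]

Only option (A), x^2 + y^2 + z^2, is unchanged by the transformation.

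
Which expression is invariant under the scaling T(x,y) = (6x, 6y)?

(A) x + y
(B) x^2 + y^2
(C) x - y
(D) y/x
D

Under the uniform scaling T(x,y) = (6x, 6y):
Substitute the transformed coordinates into each option and compare with the original:
(A) x + y  ->  (6x) + (6y) = 6x + 6y   [differs from x + y: not invariant]
(B) x^2 + y^2  ->  (6x)^2 + (6y)^2 = 36x^2 + 36y^2   [differs from x^2 + y^2: not invariant]
(C) x - y  ->  (6x) - (6y) = 6x - 6y   [differs from x - y: not invariant]
(D) y/x  ->  (6y)/(6x) = y/x   [equals y/x: invariant]

Only option (D), y/x, is unchanged by the transformation.
The common factor 6 cancels in a ratio of coordinates, while sums, products and sums of squares pick up factors of 6 or 36.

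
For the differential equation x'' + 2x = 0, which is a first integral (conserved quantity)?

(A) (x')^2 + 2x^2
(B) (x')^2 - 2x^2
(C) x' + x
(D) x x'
A

A first integral I satisfies dI/dt = 0 along every solution. Differentiate each option and use the equation of motion:
(A) d/dt[(x')^2 + 2x^2] = 2x'x'' + 4x x' = 2x'(-2x) + 4x x' = 0
(B) d/dt[(x')^2 - 2x^2] = 2x'x'' - 4x x' = -8x x', not identically 0
(C) d/dt[x' + x] = x'' + x' = -2x + x', not identically 0
(D) d/dt[x x'] = (x')^2 + x x'' = (x')^2 - 2x^2, not identically 0

Only (A) has zero time-derivative. So the energy-like quantity (x')^2 + 2x^2 is the first integral.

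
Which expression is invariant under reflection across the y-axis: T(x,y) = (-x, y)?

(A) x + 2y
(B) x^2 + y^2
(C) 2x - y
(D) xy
B

The map is reflection across the y-axis: T(x,y) = (-x, y).
Substitute the transformed coordinates into each option and compare with the original:
(A) x + 2y  ->  (-x) + 2(y) = -x + 2y   [differs from x + 2y: not invariant]
(B) x^2 + y^2  ->  (-x)^2 + (y)^2 = x^2 + y^2   [equals x^2 + y^2: invariant]
(C) 2x - y  ->  2(-x) - (y) = -2x - y   [differs from 2x - y: not invariant]
(D) xy  ->  (-x)(y) = -xy   [differs from xy: not invariant]

Only option (B), x^2 + y^2, is unchanged by the transformation.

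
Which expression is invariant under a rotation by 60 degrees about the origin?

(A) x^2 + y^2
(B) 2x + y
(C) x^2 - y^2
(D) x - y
A

A rotation by 60 degrees sends (x, y) to (x/2 - sqrt(3)y/2, sqrt(3)x/2 + y/2).
Substitute the transformed coordinates into each option and compare with the original:
(A) x^2 + y^2  ->  (x/2 - sqrt(3)y/2)^2 + (sqrt(3)x/2 + y/2)^2 = x^2 + y^2   [equals x^2 + y^2: invariant]
(B) 2x + y  ->  2(x/2 - sqrt(3)y/2) + (sqrt(3)x/2 + y/2) = sqrt(3)x/2 + x - sqrt(3)y + y/2   [differs from 2x + y: not invariant]
(C) x^2 - y^2  ->  (x/2 - sqrt(3)y/2)^2 - (sqrt(3)x/2 + y/2)^2 = -x^2/2 - sqrt(3)xy + y^2/2   [differs from x^2 - y^2: not invariant]
(D) x - y  ->  (x/2 - sqrt(3)y/2) - (sqrt(3)x/2 + y/2) = -sqrt(3)x/2 + x/2 - sqrt(3)y/2 - y/2   [differs from x - y: not invariant]

Only option (A), x^2 + y^2, is unchanged by the transformation.
Geometrically, x^2 + y^2 is the squared distance from the origin, which every rotation about the origin preserves.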